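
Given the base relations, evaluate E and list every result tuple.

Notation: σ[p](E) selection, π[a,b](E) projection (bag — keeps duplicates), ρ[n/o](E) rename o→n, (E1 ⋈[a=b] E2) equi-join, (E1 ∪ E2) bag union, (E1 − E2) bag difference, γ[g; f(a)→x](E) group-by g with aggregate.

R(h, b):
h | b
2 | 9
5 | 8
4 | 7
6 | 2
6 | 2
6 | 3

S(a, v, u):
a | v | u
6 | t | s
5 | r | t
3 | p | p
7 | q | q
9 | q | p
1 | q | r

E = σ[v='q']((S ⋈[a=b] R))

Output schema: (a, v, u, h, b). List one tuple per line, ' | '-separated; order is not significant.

Row counts bottom-up:
  S → 6
  R → 6
  (S ⋈[a=b] R) → 3
  σ[v='q']((S ⋈[a=b] R)) → 2

== RESULT ==
a | v | u | h | b
7 | q | q | 4 | 7
9 | q | p | 2 | 9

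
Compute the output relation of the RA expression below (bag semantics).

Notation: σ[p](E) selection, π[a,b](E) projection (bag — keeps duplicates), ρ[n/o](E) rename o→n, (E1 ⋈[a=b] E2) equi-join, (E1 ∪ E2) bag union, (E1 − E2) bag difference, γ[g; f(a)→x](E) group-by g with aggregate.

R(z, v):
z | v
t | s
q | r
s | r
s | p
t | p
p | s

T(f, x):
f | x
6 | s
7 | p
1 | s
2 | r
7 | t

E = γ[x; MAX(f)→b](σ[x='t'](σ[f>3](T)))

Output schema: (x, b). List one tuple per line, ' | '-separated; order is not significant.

Stepwise |·|:
  T → 5
  σ[f>3](T) → 3
  σ[x='t'](σ[f>3](T)) → 1
  γ[x; MAX(f)→b](σ[x='t'](σ[f>3](T))) → 1

== RESULT ==
x | b
t | 7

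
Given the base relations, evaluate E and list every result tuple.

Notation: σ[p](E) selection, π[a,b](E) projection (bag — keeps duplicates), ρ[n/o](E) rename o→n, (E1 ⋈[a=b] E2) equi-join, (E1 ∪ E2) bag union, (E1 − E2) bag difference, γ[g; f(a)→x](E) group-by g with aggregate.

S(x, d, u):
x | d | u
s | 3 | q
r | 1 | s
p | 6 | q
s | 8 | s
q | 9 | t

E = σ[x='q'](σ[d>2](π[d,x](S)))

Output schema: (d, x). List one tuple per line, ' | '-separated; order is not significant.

Subexpression sizes:
  S → 5
  π[d,x](S) → 5
  σ[d>2](π[d,x](S)) → 4
  σ[x='q'](σ[d>2](π[d,x](S))) → 1

== RESULT ==
d | x
9 | q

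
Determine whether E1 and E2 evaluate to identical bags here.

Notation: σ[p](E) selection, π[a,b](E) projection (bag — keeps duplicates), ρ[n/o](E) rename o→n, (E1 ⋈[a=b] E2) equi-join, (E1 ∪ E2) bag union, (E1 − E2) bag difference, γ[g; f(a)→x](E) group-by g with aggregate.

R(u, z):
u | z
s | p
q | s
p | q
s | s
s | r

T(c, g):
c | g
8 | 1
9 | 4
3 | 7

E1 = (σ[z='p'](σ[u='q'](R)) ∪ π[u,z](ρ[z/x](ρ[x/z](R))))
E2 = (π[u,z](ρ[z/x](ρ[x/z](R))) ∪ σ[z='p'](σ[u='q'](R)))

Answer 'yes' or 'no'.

E1 per-node cardinality:
  R → 5
  σ[u='q'](R) → 1
  σ[z='p'](σ[u='q'](R)) → 0
  R → 5
  ρ[x/z](R) → 5
  ρ[z/x](ρ[x/z](R)) → 5
  π[u,z](ρ[z/x](ρ[x/z](R))) → 5
  (σ[z='p'](σ[u='q'](R)) ∪ π[u,z](ρ[z/x](ρ[x/z](R)))) → 5
E2 per-node cardinality:
  R → 5
  ρ[x/z](R) → 5
  ρ[z/x](ρ[x/z](R)) → 5
  π[u,z](ρ[z/x](ρ[x/z](R))) → 5
  R → 5
  σ[u='q'](R) → 1
  σ[z='p'](σ[u='q'](R)) → 0
  (π[u,z](ρ[z/x](ρ[x/z](R))) ∪ σ[z='p'](σ[u='q'](R))) → 5

E1 and E2 produce the same multiset:
u | z
p | q
q | s
s | p
s | r
s | s

yes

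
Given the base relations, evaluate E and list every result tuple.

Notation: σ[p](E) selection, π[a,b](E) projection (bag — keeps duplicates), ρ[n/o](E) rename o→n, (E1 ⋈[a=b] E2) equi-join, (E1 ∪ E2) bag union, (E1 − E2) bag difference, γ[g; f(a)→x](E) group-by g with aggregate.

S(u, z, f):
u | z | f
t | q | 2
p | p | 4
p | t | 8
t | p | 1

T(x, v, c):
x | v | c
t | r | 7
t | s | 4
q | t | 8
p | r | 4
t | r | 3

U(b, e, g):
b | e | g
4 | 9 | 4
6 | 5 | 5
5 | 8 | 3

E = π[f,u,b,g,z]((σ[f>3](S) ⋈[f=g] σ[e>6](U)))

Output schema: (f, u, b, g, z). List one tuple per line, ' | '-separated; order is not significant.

Stepwise |·|:
  S → 4
  σ[f>3](S) → 2
  U → 3
  σ[e>6](U) → 2
  (σ[f>3](S) ⋈[f=g] σ[e>6](U)) → 1
  π[f,u,b,g,z]((σ[f>3](S) ⋈[f=g] σ[e>6](U))) → 1

== RESULT ==
f | u | b | g | z
4 | p | 4 | 4 | p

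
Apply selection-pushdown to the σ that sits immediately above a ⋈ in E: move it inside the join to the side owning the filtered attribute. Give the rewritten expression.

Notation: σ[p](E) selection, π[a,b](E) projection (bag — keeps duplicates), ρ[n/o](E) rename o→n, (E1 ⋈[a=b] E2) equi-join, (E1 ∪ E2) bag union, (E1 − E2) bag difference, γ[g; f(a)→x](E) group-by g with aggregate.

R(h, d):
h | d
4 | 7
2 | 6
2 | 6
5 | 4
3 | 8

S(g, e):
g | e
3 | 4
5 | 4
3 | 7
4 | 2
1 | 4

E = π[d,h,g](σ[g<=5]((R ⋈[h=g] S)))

σ filters on g, owned by the right side.
E' = π[d,h,g]((R ⋈[h=g] σ[g<=5](S)))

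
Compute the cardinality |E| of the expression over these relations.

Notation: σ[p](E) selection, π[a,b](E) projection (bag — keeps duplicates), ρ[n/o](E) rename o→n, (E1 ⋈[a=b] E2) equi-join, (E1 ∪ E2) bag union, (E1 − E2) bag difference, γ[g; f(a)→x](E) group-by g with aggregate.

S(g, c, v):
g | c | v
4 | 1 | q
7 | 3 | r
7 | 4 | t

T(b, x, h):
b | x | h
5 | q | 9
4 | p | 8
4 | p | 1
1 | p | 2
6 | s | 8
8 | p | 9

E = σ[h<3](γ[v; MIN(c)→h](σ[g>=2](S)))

Per-node cardinality:
  S → 3
  σ[g>=2](S) → 3
  γ[v; MIN(c)→h](σ[g>=2](S)) → 3
  σ[h<3](γ[v; MIN(c)→h](σ[g>=2](S))) → 1

|E| = 1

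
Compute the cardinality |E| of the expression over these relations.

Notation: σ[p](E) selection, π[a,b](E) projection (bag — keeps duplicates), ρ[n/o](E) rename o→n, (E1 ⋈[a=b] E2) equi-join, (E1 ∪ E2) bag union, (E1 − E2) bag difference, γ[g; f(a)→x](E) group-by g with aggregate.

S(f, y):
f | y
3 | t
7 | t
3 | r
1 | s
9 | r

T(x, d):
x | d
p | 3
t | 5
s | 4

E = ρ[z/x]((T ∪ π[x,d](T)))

Subexpression sizes:
  T → 3
  T → 3
  π[x,d](T) → 3
  (T ∪ π[x,d](T)) → 6
  ρ[z/x]((T ∪ π[x,d](T))) → 6

|E| = 6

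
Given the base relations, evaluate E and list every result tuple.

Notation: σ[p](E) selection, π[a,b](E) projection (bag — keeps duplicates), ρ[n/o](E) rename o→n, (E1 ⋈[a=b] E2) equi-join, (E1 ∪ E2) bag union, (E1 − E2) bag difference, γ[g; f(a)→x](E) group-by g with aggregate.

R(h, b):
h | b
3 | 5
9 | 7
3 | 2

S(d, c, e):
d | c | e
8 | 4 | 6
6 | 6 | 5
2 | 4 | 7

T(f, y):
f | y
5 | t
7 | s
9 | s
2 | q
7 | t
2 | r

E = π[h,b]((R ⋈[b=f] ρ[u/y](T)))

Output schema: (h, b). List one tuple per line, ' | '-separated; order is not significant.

Row counts bottom-up:
  R → 3
  T → 6
  ρ[u/y](T) → 6
  (R ⋈[b=f] ρ[u/y](T)) → 5
  π[h,b]((R ⋈[b=f] ρ[u/y](T))) → 5

== RESULT ==
h | b
3 | 2
3 | 2
3 | 5
9 | 7
9 | 7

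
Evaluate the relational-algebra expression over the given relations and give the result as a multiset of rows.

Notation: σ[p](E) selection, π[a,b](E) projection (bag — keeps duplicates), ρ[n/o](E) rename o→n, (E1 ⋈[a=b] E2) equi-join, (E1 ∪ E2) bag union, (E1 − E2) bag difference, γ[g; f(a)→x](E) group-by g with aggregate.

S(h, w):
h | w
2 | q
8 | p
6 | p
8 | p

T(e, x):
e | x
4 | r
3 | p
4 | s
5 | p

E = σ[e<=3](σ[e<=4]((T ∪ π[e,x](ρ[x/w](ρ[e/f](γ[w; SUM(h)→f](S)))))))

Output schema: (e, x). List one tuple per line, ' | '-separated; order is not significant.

Row counts bottom-up:
  T → 4
  S → 4
  γ[w; SUM(h)→f](S) → 2
  ρ[e/f](γ[w; SUM(h)→f](S)) → 2
  ρ[x/w](ρ[e/f](γ[w; SUM(h)→f](S))) → 2
  π[e,x](ρ[x/w](ρ[e/f](γ[w; SUM(h)→f](S)))) → 2
  (T ∪ π[e,x](ρ[x/w](ρ[e/f](γ[w; SUM(h)→f](S))))) → 6
  σ[e<=4]((T ∪ π[e,x](ρ[x/w](ρ[e/f](γ[w; SUM(h)→f](S)))))) → 4
  σ[e<=3](σ[e<=4]((T ∪ π[e,x](ρ[x/w](ρ[e/f](γ[w; SUM(h)→f](S))))))) → 2

== RESULT ==
e | x
2 | q
3 | p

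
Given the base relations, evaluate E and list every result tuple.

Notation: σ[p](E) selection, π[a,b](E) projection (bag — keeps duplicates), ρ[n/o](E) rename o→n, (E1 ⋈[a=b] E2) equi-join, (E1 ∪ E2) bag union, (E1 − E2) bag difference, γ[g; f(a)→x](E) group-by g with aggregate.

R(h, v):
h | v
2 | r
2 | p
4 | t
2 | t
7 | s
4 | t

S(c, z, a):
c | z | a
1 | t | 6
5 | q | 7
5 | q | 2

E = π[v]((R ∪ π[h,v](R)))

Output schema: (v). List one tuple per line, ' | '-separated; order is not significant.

Subexpression sizes:
  R → 6
  R → 6
  π[h,v](R) → 6
  (R ∪ π[h,v](R)) → 12
  π[v]((R ∪ π[h,v](R))) → 12

== RESULT ==
v
p
p
r
r
s
s
t
t
t
t
t
t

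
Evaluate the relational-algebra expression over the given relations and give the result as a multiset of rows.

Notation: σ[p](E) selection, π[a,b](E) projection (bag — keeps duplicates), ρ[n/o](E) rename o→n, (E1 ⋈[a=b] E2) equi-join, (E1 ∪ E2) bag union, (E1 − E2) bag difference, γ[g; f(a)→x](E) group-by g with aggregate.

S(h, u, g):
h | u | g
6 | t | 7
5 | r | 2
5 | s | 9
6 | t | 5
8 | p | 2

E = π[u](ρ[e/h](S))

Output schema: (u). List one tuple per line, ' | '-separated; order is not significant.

Per-node cardinality:
  S → 5
  ρ[e/h](S) → 5
  π[u](ρ[e/h](S)) → 5

== RESULT ==
u
p
r
s
t
t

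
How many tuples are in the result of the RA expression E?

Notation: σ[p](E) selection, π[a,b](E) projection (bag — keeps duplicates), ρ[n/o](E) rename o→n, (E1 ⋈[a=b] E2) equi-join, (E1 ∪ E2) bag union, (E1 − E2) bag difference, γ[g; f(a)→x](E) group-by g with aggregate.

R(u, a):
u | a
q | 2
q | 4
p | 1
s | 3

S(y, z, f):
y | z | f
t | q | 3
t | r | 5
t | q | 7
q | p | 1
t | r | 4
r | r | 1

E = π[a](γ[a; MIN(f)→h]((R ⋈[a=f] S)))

Per-node cardinality:
  R → 4
  S → 6
  (R ⋈[a=f] S) → 4
  γ[a; MIN(f)→h]((R ⋈[a=f] S)) → 3
  π[a](γ[a; MIN(f)→h]((R ⋈[a=f] S))) → 3

|E| = 3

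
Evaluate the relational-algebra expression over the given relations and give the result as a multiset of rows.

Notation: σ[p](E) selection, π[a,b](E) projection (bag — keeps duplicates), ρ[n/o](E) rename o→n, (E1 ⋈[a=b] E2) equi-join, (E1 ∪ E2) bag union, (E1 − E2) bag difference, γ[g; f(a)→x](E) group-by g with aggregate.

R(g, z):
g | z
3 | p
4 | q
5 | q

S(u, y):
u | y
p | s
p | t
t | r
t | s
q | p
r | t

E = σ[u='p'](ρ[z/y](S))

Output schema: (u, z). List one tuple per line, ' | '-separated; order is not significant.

Subexpression sizes:
  S → 6
  ρ[z/y](S) → 6
  σ[u='p'](ρ[z/y](S)) → 2

== RESULT ==
u | z
p | s
p | t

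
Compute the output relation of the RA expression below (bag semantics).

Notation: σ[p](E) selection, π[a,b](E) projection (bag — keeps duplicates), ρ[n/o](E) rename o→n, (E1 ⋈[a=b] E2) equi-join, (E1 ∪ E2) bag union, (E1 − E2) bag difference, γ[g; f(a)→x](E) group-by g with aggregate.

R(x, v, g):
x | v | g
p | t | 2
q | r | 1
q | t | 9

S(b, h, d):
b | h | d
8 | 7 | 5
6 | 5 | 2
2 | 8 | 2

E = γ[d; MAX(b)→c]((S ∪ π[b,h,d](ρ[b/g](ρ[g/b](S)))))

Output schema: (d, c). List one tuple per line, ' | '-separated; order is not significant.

Subexpression sizes:
  S → 3
  S → 3
  ρ[g/b](S) → 3
  ρ[b/g](ρ[g/b](S)) → 3
  π[b,h,d](ρ[b/g](ρ[g/b](S))) → 3
  (S ∪ π[b,h,d](ρ[b/g](ρ[g/b](S)))) → 6
  γ[d; MAX(b)→c]((S ∪ π[b,h,d](ρ[b/g](ρ[g/b](S))))) → 2

== RESULT ==
d | c
2 | 6
5 | 8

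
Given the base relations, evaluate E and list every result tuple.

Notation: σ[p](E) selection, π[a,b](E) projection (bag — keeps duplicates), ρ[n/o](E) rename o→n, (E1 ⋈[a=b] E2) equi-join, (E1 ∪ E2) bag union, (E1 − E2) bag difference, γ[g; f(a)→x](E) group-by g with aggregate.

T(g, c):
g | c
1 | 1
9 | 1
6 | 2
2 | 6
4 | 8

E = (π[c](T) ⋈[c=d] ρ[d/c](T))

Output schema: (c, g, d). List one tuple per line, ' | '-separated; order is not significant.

Subexpression sizes:
  T → 5
  π[c](T) → 5
  T → 5
  ρ[d/c](T) → 5
  (π[c](T) ⋈[c=d] ρ[d/c](T)) → 7

== RESULT ==
c | g | d
1 | 1 | 1
1 | 1 | 1
1 | 9 | 1
1 | 9 | 1
2 | 6 | 2
6 | 2 | 6
8 | 4 | 8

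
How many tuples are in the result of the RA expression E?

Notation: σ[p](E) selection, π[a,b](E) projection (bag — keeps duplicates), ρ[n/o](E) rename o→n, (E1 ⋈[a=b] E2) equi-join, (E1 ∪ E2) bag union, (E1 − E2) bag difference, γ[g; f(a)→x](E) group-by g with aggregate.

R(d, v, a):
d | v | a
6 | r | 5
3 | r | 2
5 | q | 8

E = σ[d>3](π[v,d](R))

Row counts bottom-up:
  R → 3
  π[v,d](R) → 3
  σ[d>3](π[v,d](R)) → 2

|E| = 2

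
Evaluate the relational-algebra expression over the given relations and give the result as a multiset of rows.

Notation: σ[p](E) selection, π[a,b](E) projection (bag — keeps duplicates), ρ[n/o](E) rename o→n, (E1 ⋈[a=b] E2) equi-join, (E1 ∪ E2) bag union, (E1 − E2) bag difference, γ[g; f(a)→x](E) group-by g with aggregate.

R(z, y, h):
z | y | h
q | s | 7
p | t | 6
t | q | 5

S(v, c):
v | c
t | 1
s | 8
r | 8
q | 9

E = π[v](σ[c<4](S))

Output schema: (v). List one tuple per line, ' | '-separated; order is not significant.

Stepwise |·|:
  S → 4
  σ[c<4](S) → 1
  π[v](σ[c<4](S)) → 1

== RESULT ==
v
t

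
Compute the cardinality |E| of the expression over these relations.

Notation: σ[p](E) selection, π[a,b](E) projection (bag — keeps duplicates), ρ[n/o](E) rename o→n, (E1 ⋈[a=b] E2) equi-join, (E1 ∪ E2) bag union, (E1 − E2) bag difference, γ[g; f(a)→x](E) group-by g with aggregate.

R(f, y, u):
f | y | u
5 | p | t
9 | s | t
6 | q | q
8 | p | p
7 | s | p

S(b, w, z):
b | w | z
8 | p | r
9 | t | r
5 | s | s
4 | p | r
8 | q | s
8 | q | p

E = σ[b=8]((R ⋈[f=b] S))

Subexpression sizes:
  R → 5
  S → 6
  (R ⋈[f=b] S) → 5
  σ[b=8]((R ⋈[f=b] S)) → 3

|E| = 3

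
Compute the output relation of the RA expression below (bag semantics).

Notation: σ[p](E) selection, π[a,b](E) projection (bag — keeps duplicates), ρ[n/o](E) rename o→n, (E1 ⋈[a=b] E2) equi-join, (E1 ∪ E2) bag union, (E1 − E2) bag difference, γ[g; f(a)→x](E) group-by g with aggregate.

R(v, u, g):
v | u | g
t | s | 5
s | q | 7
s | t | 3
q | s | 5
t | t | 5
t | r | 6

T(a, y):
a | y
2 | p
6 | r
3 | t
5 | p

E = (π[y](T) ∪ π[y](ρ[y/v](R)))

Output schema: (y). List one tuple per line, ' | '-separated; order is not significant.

Stepwise |·|:
  T → 4
  π[y](T) → 4
  R → 6
  ρ[y/v](R) → 6
  π[y](ρ[y/v](R)) → 6
  (π[y](T) ∪ π[y](ρ[y/v](R))) → 10

== RESULT ==
y
p
p
q
r
s
s
t
t
t
t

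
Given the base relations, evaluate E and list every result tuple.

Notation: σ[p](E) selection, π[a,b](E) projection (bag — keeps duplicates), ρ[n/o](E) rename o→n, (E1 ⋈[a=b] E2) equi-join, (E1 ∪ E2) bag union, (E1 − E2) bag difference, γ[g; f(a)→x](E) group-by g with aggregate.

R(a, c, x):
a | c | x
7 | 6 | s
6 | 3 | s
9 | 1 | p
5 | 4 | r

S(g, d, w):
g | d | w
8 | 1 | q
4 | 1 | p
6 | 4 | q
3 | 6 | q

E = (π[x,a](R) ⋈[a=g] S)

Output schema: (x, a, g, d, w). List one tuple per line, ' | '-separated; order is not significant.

Row counts bottom-up:
  R → 4
  π[x,a](R) → 4
  S → 4
  (π[x,a](R) ⋈[a=g] S) → 1

== RESULT ==
x | a | g | d | w
s | 6 | 6 | 4 | q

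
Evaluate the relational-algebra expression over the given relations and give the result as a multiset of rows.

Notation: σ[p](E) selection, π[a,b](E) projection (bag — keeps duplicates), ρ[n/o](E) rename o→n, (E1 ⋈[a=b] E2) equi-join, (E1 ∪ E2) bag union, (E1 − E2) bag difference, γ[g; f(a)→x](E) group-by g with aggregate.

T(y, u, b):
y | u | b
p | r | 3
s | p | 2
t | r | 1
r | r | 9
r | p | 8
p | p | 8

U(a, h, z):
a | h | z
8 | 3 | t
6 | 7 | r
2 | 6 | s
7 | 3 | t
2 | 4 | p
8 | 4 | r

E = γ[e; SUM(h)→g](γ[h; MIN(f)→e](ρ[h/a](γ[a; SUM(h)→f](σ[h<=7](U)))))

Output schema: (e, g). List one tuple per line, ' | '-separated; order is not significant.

Per-node cardinality:
  U → 6
  σ[h<=7](U) → 6
  γ[a; SUM(h)→f](σ[h<=7](U)) → 4
  ρ[h/a](γ[a; SUM(h)→f](σ[h<=7](U))) → 4
  γ[h; MIN(f)→e](ρ[h/a](γ[a; SUM(h)→f](σ[h<=7](U)))) → 4
  γ[e; SUM(h)→g](γ[h; MIN(f)→e](ρ[h/a](γ[a; SUM(h)→f](σ[h<=7](U))))) → 3

== RESULT ==
e | g
3 | 7
7 | 14
10 | 2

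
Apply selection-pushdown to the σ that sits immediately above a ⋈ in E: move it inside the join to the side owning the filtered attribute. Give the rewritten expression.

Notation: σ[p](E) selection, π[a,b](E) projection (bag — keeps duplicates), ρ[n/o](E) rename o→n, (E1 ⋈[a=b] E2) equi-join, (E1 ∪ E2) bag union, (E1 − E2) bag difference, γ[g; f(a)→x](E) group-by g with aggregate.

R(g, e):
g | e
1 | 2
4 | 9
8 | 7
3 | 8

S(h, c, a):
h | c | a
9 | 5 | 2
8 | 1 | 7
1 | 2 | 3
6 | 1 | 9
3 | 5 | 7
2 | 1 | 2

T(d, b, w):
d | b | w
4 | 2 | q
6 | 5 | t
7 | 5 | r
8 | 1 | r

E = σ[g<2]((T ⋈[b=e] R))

σ filters on g, owned by the right side.
E' = (T ⋈[b=e] σ[g<2](R))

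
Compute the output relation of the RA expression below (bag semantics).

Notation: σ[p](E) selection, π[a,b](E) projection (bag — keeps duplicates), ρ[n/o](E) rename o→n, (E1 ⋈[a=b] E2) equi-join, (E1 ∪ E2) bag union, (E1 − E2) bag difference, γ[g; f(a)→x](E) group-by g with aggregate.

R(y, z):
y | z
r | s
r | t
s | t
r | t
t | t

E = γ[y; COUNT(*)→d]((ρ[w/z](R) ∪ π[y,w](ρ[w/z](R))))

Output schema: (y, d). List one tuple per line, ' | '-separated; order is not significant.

Per-node cardinality:
  R → 5
  ρ[w/z](R) → 5
  R → 5
  ρ[w/z](R) → 5
  π[y,w](ρ[w/z](R)) → 5
  (ρ[w/z](R) ∪ π[y,w](ρ[w/z](R))) → 10
  γ[y; COUNT(*)→d]((ρ[w/z](R) ∪ π[y,w](ρ[w/z](R)))) → 3

== RESULT ==
y | d
r | 6
s | 2
t | 2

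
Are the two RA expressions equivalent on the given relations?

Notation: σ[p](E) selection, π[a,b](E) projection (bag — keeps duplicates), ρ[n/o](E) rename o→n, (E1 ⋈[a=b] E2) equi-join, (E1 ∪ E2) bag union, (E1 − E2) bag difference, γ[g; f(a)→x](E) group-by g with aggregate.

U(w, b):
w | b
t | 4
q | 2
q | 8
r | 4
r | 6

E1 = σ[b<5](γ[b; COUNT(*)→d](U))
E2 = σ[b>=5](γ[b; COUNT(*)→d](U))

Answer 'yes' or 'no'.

E1 subexpression sizes:
  U → 5
  γ[b; COUNT(*)→d](U) → 4
  σ[b<5](γ[b; COUNT(*)→d](U)) → 2
E2 subexpression sizes:
  U → 5
  γ[b; COUNT(*)→d](U) → 4
  σ[b>=5](γ[b; COUNT(*)→d](U)) → 2

E1 result:
b | d
2 | 1
4 | 2
E2 result:
b | d
6 | 1
8 | 1
Witness: (6, 1) appears 0× in E1 but 1× in E2.

no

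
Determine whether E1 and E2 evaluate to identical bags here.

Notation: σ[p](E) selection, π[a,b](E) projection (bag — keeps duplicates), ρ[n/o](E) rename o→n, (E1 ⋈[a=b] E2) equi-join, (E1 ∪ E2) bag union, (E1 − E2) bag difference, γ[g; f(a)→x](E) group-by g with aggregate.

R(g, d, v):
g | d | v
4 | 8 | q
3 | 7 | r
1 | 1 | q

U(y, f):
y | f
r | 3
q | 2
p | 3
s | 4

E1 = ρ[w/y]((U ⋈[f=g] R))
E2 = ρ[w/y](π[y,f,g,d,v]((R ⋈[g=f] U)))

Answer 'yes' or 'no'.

E1 per-node cardinality:
  U → 4
  R → 3
  (U ⋈[f=g] R) → 3
  ρ[w/y]((U ⋈[f=g] R)) → 3
E2 per-node cardinality:
  R → 3
  U → 4
  (R ⋈[g=f] U) → 3
  π[y,f,g,d,v]((R ⋈[g=f] U)) → 3
  ρ[w/y](π[y,f,g,d,v]((R ⋈[g=f] U))) → 3

E1 and E2 produce the same multiset:
w | f | g | d | v
p | 3 | 3 | 7 | r
r | 3 | 3 | 7 | r
s | 4 | 4 | 8 | q

yes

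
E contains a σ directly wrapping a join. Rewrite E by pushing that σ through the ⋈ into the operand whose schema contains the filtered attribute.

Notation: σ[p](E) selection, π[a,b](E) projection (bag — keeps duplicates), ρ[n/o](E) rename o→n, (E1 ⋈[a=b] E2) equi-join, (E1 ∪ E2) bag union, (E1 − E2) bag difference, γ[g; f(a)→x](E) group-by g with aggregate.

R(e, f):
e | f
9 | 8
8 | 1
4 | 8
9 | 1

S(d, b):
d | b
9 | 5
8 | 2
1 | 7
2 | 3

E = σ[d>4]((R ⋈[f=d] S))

σ filters on d, owned by the right side.
E' = (R ⋈[f=d] σ[d>4](S))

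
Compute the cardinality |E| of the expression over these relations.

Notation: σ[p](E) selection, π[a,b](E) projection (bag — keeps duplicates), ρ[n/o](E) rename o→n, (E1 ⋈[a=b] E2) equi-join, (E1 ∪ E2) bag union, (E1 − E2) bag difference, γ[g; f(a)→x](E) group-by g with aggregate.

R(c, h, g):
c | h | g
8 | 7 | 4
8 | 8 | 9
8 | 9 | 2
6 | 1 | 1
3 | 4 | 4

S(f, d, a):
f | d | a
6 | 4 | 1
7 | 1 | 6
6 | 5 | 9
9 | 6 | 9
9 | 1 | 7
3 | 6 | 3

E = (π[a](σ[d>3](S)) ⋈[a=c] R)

Per-node cardinality:
  S → 6
  σ[d>3](S) → 4
  π[a](σ[d>3](S)) → 4
  R → 5
  (π[a](σ[d>3](S)) ⋈[a=c] R) → 1

|E| = 1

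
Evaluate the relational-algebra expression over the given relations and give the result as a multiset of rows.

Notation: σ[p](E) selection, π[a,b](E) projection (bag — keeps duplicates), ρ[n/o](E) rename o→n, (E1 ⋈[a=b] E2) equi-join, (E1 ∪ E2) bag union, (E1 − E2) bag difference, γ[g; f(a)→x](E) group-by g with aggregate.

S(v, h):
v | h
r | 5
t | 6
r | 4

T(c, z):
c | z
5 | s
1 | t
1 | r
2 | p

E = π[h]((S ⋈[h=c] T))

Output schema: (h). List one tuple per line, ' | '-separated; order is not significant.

Stepwise |·|:
  S → 3
  T → 4
  (S ⋈[h=c] T) → 1
  π[h]((S ⋈[h=c] T)) → 1

== RESULT ==
h
5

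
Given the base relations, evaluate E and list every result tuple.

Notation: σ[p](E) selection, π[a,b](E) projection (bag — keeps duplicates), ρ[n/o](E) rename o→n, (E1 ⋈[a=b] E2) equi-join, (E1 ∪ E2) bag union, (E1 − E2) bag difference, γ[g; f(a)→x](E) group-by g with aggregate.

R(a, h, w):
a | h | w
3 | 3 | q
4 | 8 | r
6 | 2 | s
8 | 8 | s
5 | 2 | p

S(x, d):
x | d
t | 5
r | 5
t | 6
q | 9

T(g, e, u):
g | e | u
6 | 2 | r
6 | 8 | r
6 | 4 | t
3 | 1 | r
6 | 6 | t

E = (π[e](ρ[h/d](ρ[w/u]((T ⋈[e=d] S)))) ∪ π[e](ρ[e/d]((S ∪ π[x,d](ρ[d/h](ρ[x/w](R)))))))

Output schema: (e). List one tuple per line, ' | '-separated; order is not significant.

Subexpression sizes:
  T → 5
  S → 4
  (T ⋈[e=d] S) → 1
  ρ[w/u]((T ⋈[e=d] S)) → 1
  ρ[h/d](ρ[w/u]((T ⋈[e=d] S))) → 1
  π[e](ρ[h/d](ρ[w/u]((T ⋈[e=d] S)))) → 1
  S → 4
  R → 5
  ρ[x/w](R) → 5
  ρ[d/h](ρ[x/w](R)) → 5
  π[x,d](ρ[d/h](ρ[x/w](R))) → 5
  (S ∪ π[x,d](ρ[d/h](ρ[x/w](R)))) → 9
  ρ[e/d]((S ∪ π[x,d](ρ[d/h](ρ[x/w](R))))) → 9
  π[e](ρ[e/d]((S ∪ π[x,d](ρ[d/h](ρ[x/w](R)))))) → 9
  (π[e](ρ[h/d](ρ[w/u]((T ⋈[e=d] S)))) ∪ π[e](ρ[e/d]((S ∪ π[x,d](ρ[d/h](ρ[x/w](R))))))) → 10

== RESULT ==
e
2
2
3
5
5
6
6
8
8
9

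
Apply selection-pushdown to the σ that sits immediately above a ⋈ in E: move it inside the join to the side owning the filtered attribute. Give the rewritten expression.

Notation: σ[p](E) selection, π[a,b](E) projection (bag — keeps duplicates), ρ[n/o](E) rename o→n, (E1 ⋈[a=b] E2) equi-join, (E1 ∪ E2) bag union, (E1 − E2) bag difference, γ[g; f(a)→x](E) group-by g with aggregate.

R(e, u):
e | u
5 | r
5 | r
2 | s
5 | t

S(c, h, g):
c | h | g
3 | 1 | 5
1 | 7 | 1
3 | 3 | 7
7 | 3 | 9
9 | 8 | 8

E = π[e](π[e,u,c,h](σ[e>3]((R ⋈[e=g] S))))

σ filters on e, owned by the left side.
E' = π[e](π[e,u,c,h]((σ[e>3](R) ⋈[e=g] S)))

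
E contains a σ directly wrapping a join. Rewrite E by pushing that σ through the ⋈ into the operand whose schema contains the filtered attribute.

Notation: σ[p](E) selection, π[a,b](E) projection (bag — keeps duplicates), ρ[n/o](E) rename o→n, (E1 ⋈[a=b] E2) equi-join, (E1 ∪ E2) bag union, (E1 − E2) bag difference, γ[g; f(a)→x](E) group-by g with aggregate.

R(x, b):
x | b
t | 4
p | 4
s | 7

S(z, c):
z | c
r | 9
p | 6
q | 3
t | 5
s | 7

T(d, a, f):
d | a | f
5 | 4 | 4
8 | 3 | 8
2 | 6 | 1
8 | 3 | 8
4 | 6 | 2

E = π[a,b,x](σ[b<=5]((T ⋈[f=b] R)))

σ filters on b, owned by the right side.
E' = π[a,b,x]((T ⋈[f=b] σ[b<=5](R)))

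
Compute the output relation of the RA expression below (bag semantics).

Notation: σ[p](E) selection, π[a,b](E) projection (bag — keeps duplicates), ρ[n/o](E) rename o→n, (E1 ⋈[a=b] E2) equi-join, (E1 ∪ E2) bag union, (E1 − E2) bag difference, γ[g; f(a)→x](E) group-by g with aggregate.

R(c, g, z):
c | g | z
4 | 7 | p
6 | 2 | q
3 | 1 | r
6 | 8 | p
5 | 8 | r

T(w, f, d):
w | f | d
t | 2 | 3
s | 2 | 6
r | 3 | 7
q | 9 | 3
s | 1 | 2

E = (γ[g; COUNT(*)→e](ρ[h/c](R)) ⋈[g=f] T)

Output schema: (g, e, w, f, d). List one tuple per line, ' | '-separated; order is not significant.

Stepwise |·|:
  R → 5
  ρ[h/c](R) → 5
  γ[g; COUNT(*)→e](ρ[h/c](R)) → 4
  T → 5
  (γ[g; COUNT(*)→e](ρ[h/c](R)) ⋈[g=f] T) → 3

== RESULT ==
g | e | w | f | d
1 | 1 | s | 1 | 2
2 | 1 | s | 2 | 6
2 | 1 | t | 2 | 3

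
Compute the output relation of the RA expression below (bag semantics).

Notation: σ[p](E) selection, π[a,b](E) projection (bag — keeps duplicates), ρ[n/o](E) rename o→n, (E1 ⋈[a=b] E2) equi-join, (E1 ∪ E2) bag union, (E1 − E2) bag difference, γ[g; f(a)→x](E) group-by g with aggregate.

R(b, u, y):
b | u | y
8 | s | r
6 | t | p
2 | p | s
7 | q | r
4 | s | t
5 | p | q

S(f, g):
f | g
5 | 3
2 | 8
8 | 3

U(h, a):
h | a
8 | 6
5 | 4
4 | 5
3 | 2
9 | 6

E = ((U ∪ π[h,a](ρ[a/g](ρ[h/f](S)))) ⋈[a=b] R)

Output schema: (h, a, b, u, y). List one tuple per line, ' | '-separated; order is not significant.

Row counts bottom-up:
  U → 5
  S → 3
  ρ[h/f](S) → 3
  ρ[a/g](ρ[h/f](S)) → 3
  π[h,a](ρ[a/g](ρ[h/f](S))) → 3
  (U ∪ π[h,a](ρ[a/g](ρ[h/f](S)))) → 8
  R → 6
  ((U ∪ π[h,a](ρ[a/g](ρ[h/f](S)))) ⋈[a=b] R) → 6

== RESULT ==
h | a | b | u | y
2 | 8 | 8 | s | r
3 | 2 | 2 | p | s
4 | 5 | 5 | p | q
5 | 4 | 4 | s | t
8 | 6 | 6 | t | p
9 | 6 | 6 | t | p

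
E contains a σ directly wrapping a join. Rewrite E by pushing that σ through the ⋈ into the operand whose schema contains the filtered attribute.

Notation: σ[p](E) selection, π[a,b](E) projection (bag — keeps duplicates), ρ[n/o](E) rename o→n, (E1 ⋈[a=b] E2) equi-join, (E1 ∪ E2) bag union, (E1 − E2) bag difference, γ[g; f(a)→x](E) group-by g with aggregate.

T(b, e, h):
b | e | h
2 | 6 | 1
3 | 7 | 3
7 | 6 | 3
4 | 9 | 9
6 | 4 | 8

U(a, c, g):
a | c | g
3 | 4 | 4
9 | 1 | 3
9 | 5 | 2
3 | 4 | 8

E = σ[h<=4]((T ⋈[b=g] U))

σ filters on h, owned by the left side.
E' = (σ[h<=4](T) ⋈[b=g] U)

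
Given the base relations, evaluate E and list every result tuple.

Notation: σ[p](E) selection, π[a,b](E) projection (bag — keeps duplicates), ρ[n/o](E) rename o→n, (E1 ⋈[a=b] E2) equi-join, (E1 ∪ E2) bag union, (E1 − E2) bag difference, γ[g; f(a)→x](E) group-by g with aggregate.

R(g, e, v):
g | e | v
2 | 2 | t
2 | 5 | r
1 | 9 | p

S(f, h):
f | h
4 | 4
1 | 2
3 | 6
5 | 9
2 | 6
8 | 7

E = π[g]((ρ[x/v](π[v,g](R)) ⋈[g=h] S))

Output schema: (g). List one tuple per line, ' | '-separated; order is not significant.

Per-node cardinality:
  R → 3
  π[v,g](R) → 3
  ρ[x/v](π[v,g](R)) → 3
  S → 6
  (ρ[x/v](π[v,g](R)) ⋈[g=h] S) → 2
  π[g]((ρ[x/v](π[v,g](R)) ⋈[g=h] S)) → 2

== RESULT ==
g
2
2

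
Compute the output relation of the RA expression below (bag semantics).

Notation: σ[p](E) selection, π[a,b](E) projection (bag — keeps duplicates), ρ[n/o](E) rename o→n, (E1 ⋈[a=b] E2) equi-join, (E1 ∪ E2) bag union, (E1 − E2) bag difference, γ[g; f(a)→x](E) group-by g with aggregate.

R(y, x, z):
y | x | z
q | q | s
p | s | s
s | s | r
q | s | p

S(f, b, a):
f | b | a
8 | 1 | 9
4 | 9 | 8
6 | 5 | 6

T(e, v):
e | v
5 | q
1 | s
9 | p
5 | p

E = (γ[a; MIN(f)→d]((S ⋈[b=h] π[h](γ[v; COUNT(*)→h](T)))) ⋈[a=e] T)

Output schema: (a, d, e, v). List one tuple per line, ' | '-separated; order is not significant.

Stepwise |·|:
  S → 3
  T → 4
  γ[v; COUNT(*)→h](T) → 3
  π[h](γ[v; COUNT(*)→h](T)) → 3
  (S ⋈[b=h] π[h](γ[v; COUNT(*)→h](T))) → 2
  γ[a; MIN(f)→d]((S ⋈[b=h] π[h](γ[v; COUNT(*)→h](T)))) → 1
  T → 4
  (γ[a; MIN(f)→d]((S ⋈[b=h] π[h](γ[v; COUNT(*)→h](T)))) ⋈[a=e] T) → 1

== RESULT ==
a | d | e | v
9 | 8 | 9 | p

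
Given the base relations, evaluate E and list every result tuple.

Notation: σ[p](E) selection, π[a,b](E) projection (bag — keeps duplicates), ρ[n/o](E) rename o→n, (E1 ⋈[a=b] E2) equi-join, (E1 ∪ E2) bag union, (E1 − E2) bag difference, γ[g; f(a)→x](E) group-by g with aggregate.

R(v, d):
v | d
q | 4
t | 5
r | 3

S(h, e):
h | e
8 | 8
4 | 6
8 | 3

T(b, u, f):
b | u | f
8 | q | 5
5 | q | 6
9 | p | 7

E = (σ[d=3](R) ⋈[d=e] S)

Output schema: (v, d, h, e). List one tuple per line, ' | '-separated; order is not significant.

Per-node cardinality:
  R → 3
  σ[d=3](R) → 1
  S → 3
  (σ[d=3](R) ⋈[d=e] S) → 1

== RESULT ==
v | d | h | e
r | 3 | 8 | 3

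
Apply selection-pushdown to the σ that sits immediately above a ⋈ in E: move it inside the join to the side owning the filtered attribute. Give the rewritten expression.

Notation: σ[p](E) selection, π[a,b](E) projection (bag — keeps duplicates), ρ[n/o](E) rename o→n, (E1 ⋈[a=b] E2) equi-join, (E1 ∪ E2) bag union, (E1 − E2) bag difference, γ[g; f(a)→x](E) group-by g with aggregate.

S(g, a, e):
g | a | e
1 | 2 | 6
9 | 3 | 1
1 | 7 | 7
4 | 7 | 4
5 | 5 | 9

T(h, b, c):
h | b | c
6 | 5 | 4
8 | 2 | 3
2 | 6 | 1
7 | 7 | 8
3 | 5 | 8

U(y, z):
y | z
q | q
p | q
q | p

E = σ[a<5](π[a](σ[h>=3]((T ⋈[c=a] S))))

σ filters on h, owned by the left side.
E' = σ[a<5](π[a]((σ[h>=3](T) ⋈[c=a] S)))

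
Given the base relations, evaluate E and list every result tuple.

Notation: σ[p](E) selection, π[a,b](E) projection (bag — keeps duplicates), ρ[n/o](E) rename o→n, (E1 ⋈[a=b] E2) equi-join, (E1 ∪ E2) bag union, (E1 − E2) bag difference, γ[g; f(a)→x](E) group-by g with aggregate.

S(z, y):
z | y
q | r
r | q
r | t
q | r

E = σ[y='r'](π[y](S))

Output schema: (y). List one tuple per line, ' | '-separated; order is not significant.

Subexpression sizes:
  S → 4
  π[y](S) → 4
  σ[y='r'](π[y](S)) → 2

== RESULT ==
y
r
r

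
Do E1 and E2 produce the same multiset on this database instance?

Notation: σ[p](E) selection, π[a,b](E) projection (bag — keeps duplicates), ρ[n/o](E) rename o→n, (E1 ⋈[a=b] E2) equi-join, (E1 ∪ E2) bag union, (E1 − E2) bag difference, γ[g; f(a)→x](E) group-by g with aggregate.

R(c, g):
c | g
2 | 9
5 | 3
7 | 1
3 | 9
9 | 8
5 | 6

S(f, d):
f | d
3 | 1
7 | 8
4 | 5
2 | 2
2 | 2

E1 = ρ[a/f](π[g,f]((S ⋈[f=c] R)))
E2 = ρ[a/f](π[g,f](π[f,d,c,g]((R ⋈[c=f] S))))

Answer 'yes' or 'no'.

E1 per-node cardinality:
  S → 5
  R → 6
  (S ⋈[f=c] R) → 4
  π[g,f]((S ⋈[f=c] R)) → 4
  ρ[a/f](π[g,f]((S ⋈[f=c] R))) → 4
E2 per-node cardinality:
  R → 6
  S → 5
  (R ⋈[c=f] S) → 4
  π[f,d,c,g]((R ⋈[c=f] S)) → 4
  π[g,f](π[f,d,c,g]((R ⋈[c=f] S))) → 4
  ρ[a/f](π[g,f](π[f,d,c,g]((R ⋈[c=f] S)))) → 4

E1 and E2 produce the same multiset:
g | a
1 | 7
9 | 2
9 | 2
9 | 3

yes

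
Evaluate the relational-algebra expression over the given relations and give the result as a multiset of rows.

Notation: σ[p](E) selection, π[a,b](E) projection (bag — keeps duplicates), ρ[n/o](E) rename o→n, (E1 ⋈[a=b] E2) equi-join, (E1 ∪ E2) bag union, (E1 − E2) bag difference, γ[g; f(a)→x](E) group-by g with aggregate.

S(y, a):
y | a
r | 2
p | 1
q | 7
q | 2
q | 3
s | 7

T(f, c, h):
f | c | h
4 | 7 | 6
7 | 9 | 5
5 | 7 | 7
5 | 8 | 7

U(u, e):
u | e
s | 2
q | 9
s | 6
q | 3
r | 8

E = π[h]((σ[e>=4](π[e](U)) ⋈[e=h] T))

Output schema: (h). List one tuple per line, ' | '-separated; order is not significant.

Stepwise |·|:
  U → 5
  π[e](U) → 5
  σ[e>=4](π[e](U)) → 3
  T → 4
  (σ[e>=4](π[e](U)) ⋈[e=h] T) → 1
  π[h]((σ[e>=4](π[e](U)) ⋈[e=h] T)) → 1

== RESULT ==
h
6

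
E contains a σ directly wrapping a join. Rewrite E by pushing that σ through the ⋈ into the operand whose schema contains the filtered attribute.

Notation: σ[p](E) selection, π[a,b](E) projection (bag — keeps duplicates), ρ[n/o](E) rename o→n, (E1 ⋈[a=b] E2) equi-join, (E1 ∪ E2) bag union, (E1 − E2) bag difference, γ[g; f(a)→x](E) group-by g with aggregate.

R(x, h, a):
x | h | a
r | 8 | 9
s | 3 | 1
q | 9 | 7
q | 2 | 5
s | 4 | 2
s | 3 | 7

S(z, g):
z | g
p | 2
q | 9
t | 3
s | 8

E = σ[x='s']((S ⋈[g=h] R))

σ filters on x, owned by the right side.
E' = (S ⋈[g=h] σ[x='s'](R))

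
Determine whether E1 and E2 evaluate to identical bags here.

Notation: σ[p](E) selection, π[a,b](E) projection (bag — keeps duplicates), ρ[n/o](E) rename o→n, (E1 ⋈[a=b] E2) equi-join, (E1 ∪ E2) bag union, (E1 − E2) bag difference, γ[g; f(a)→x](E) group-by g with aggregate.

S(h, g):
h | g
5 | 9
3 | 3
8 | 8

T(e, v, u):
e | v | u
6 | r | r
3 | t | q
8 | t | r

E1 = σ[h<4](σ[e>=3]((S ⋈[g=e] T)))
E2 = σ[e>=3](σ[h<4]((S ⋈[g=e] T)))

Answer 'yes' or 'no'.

E1 row counts bottom-up:
  S → 3
  T → 3
  (S ⋈[g=e] T) → 2
  σ[e>=3]((S ⋈[g=e] T)) → 2
  σ[h<4](σ[e>=3]((S ⋈[g=e] T))) → 1
E2 row counts bottom-up:
  S → 3
  T → 3
  (S ⋈[g=e] T) → 2
  σ[h<4]((S ⋈[g=e] T)) → 1
  σ[e>=3](σ[h<4]((S ⋈[g=e] T))) → 1

E1 and E2 produce the same multiset:
h | g | e | v | u
3 | 3 | 3 | t | q

yes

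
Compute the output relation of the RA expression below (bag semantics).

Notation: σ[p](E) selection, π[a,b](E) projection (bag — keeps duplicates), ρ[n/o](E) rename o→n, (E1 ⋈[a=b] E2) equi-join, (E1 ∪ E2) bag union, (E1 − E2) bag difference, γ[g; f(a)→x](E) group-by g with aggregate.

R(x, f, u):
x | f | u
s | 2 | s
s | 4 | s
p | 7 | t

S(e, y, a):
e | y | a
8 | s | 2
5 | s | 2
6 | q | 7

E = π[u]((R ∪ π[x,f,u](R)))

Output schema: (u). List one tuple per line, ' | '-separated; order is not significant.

Row counts bottom-up:
  R → 3
  R → 3
  π[x,f,u](R) → 3
  (R ∪ π[x,f,u](R)) → 6
  π[u]((R ∪ π[x,f,u](R))) → 6

== RESULT ==
u
s
s
s
s
t
t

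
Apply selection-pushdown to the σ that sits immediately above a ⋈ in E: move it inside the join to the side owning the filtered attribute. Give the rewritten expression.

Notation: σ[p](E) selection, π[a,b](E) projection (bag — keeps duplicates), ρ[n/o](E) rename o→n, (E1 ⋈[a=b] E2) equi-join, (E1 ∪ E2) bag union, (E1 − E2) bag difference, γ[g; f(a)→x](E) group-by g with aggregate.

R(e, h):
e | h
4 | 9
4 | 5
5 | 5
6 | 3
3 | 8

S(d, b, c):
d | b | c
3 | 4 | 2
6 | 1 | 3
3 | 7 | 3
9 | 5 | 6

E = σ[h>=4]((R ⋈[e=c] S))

σ filters on h, owned by the left side.
E' = (σ[h>=4](R) ⋈[e=c] S)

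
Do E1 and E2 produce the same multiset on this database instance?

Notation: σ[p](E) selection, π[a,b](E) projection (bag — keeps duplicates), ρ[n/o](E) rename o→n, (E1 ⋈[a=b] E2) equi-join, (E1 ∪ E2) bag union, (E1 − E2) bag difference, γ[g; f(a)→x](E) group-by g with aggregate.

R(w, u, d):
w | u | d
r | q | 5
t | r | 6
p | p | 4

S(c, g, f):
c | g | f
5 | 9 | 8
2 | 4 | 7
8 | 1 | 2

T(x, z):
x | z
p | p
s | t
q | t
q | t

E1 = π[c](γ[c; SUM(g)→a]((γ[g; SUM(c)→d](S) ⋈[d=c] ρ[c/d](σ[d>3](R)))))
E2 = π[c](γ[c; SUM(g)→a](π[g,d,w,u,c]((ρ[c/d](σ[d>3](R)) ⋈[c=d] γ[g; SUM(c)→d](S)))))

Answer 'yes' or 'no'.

E1 per-node cardinality:
  S → 3
  γ[g; SUM(c)→d](S) → 3
  R → 3
  σ[d>3](R) → 3
  ρ[c/d](σ[d>3](R)) → 3
  (γ[g; SUM(c)→d](S) ⋈[d=c] ρ[c/d](σ[d>3](R))) → 1
  γ[c; SUM(g)→a]((γ[g; SUM(c)→d](S) ⋈[d=c] ρ[c/d](σ[d>3](R)))) → 1
  π[c](γ[c; SUM(g)→a]((γ[g; SUM(c)→d](S) ⋈[d=c] ρ[c/d](σ[d>3](R))))) → 1
E2 per-node cardinality:
  R → 3
  σ[d>3](R) → 3
  ρ[c/d](σ[d>3](R)) → 3
  S → 3
  γ[g; SUM(c)→d](S) → 3
  (ρ[c/d](σ[d>3](R)) ⋈[c=d] γ[g; SUM(c)→d](S)) → 1
  π[g,d,w,u,c]((ρ[c/d](σ[d>3](R)) ⋈[c=d] γ[g; SUM(c)→d](S))) → 1
  γ[c; SUM(g)→a](π[g,d,w,u,c]((ρ[c/d](σ[d>3](R)) ⋈[c=d] γ[g; SUM(c)→d](S)))) → 1
  π[c](γ[c; SUM(g)→a](π[g,d,w,u,c]((ρ[c/d](σ[d>3](R)) ⋈[c=d] γ[g; SUM(c)→d](S))))) → 1

E1 and E2 produce the same multiset:
c
5

yes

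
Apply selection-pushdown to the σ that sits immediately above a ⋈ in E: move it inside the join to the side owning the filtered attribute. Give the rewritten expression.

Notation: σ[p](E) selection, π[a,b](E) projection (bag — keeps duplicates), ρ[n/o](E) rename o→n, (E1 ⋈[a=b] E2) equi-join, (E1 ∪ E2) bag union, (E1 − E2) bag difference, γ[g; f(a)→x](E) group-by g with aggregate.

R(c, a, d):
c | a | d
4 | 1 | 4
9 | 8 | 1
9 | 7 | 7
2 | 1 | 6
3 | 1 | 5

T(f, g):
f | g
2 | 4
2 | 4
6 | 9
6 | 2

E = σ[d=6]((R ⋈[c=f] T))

σ filters on d, owned by the left side.
E' = (σ[d=6](R) ⋈[c=f] T)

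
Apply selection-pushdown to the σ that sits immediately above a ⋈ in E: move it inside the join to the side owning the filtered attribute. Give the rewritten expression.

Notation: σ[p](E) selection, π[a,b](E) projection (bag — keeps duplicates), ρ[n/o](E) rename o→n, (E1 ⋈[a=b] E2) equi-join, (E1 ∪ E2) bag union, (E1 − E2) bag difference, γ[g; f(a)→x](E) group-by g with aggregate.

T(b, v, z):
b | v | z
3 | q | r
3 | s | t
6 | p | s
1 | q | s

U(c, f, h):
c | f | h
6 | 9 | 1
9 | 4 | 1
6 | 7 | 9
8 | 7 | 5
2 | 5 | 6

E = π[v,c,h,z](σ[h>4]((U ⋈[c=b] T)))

σ filters on h, owned by the left side.
E' = π[v,c,h,z]((σ[h>4](U) ⋈[c=b] T))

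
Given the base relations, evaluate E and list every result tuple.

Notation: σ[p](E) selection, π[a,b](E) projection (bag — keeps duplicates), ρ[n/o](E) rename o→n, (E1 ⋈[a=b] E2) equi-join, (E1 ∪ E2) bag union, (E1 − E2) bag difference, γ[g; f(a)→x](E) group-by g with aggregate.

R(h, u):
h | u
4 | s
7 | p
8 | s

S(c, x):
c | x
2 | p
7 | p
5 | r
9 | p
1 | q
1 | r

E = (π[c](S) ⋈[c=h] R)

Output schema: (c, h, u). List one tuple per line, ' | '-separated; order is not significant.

Per-node cardinality:
  S → 6
  π[c](S) → 6
  R → 3
  (π[c](S) ⋈[c=h] R) → 1

== RESULT ==
c | h | u
7 | 7 | p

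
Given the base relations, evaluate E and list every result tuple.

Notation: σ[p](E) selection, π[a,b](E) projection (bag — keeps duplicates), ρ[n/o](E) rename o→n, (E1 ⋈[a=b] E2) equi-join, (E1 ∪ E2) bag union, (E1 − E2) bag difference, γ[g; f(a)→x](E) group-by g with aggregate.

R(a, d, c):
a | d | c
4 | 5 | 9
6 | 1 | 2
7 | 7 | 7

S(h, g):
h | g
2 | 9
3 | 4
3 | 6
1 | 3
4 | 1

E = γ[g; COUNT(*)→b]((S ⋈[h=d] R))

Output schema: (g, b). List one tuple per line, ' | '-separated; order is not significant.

Row counts bottom-up:
  S → 5
  R → 3
  (S ⋈[h=d] R) → 1
  γ[g; COUNT(*)→b]((S ⋈[h=d] R)) → 1

== RESULT ==
g | b
3 | 1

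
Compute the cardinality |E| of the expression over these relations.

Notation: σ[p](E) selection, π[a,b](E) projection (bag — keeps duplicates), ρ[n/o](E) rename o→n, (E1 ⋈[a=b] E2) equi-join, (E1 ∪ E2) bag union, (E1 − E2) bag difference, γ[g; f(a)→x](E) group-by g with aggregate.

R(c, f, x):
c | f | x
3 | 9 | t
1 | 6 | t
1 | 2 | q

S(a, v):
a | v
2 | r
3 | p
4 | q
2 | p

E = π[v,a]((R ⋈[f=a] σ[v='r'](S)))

Stepwise |·|:
  R → 3
  S → 4
  σ[v='r'](S) → 1
  (R ⋈[f=a] σ[v='r'](S)) → 1
  π[v,a]((R ⋈[f=a] σ[v='r'](S))) → 1

|E| = 1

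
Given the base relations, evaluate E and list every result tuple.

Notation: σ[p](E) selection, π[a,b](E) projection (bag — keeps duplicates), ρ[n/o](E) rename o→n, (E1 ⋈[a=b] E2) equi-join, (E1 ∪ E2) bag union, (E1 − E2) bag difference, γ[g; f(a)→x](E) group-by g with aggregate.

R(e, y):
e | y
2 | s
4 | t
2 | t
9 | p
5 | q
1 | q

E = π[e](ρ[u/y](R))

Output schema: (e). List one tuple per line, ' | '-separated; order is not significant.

Per-node cardinality:
  R → 6
  ρ[u/y](R) → 6
  π[e](ρ[u/y](R)) → 6

== RESULT ==
e
1
2
2
4
5
9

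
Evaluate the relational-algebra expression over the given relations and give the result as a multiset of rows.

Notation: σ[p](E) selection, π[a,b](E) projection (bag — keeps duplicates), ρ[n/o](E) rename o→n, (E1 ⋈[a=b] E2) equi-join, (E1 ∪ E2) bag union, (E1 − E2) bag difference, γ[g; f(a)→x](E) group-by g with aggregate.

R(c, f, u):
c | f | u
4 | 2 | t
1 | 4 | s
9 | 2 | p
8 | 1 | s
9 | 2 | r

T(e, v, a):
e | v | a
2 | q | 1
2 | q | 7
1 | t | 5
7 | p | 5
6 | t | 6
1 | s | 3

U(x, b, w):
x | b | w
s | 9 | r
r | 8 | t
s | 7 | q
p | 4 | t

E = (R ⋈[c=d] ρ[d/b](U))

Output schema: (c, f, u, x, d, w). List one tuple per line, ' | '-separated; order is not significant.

Row counts bottom-up:
  R → 5
  U → 4
  ρ[d/b](U) → 4
  (R ⋈[c=d] ρ[d/b](U)) → 4

== RESULT ==
c | f | u | x | d | w
4 | 2 | t | p | 4 | t
8 | 1 | s | r | 8 | t
9 | 2 | p | s | 9 | r
9 | 2 | r | s | 9 | r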